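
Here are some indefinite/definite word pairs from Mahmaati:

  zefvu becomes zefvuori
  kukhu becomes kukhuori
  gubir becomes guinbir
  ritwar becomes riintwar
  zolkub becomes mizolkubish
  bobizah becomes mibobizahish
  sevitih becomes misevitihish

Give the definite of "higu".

zefvu and zolkub both have last vowel 'u' yet inflect differently (zefvuori, mizolkubish), so the last vowel is not what conditions the rule; the final letter is.
"higu" ends in -u. The stems ending in -u (zefvu → zefvuori, kukhu → kukhuori) add -ori.
The other patterns: stems ending in -r insert -in- after the first vowel; stems ending in -b or -h add mi- … -ish around the stem.
So higu → higuori.

higuori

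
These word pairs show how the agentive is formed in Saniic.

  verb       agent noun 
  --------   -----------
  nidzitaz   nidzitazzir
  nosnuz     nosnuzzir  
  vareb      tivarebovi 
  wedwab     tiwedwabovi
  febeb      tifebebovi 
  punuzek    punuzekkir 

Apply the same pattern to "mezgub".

timezgubovi

"mezgub" ends in -b. The stems ending in -b (febeb → tifebebovi, vareb → tivarebovi, wedwab → tiwedwabovi) add ti- … -ovi around the stem.
The other pattern: stems ending in -k or -z double the final consonant and add -ir.
So mezgub → timezgubovi.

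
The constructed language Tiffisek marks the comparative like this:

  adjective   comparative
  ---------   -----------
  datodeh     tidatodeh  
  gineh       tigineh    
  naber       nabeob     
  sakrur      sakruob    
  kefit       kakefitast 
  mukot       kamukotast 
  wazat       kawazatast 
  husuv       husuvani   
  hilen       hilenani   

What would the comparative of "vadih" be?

datodeh and naber both have last vowel 'e' yet inflect differently (tidatodeh, nabeob), so the last vowel is not what conditions the rule; the final letter is.
"vadih" ends in -h. The stems ending in -h (datodeh → tidatodeh, gineh → tigineh) add the prefix ti-.
So vadih → tivadih.

tivadih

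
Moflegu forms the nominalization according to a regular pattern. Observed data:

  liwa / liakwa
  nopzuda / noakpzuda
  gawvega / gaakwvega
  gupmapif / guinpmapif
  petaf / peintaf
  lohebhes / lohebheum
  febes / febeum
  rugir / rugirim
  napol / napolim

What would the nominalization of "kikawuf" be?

kiinkawuf

liwa and petaf both have last vowel 'a' yet inflect differently (liakwa, peintaf), so the last vowel is not what conditions the rule; the final letter is.
"kikawuf" ends in -f. The stems ending in -f (gupmapif → guinpmapif, petaf → peintaf) insert -in- after the first vowel.
So kikawuf → kiinkawuf.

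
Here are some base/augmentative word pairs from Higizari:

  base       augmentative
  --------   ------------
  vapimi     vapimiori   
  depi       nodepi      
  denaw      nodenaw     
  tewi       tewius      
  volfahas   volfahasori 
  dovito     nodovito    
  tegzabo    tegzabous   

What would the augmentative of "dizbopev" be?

nodizbopev

"dizbopev" begins with d-. The stems beginning with d- (depi → nodepi, dovito → nodovito, denaw → nodenaw) add the prefix no-.
So dizbopev → nodizbopev.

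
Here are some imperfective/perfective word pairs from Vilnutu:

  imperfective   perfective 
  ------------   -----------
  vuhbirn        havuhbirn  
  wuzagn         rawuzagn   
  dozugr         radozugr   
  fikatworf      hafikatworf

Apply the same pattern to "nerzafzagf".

ranerzafzagf

vuhbirn and wuzagn both end in -n yet inflect differently (havuhbirn, rawuzagn), so the final letter is not what conditions the rule; the second-to-last letter is.
"nerzafzagf" has second-to-last letter 'g'. The stems whose second-to-last letter is 'g' (wuzagn → rawuzagn, dozugr → radozugr) add the prefix ra-.
The other pattern: stems whose second-to-last letter is 'r' add the prefix ha-.
So nerzafzagf → ranerzafzagf.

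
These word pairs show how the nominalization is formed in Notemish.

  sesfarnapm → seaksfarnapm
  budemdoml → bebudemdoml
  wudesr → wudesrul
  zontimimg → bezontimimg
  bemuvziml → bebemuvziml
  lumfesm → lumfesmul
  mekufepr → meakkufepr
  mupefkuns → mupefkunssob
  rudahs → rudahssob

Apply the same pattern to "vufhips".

sesfarnapm and lumfesm both end in -m yet inflect differently (seaksfarnapm, lumfesmul), so the final letter is not what conditions the rule; the second-to-last letter is.
"vufhips" has second-to-last letter 'p'. The stems whose second-to-last letter is 'p' (sesfarnapm → seaksfarnapm, mekufepr → meakkufepr) insert -ak- after the first vowel.
The other patterns: stems whose second-to-last letter is 'm' add the prefix be-; stems whose second-to-last letter is 's' add -ul; stems whose second-to-last letter is 'h' or 'n' double the final consonant and add -ob.
So vufhips → vuakfhips.

vuakfhips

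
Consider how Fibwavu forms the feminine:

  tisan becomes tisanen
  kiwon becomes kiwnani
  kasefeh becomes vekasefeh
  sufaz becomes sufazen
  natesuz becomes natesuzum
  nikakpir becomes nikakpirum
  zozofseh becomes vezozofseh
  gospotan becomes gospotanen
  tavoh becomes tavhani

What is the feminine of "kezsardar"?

tisan and kiwon both end in -n yet inflect differently (tisanen, kiwnani), so the final letter is not what conditions the rule; the last vowel is.
"kezsardar" has last vowel 'a'. The stems whose last vowel is 'a' (tisan → tisanen, gospotan → gospotanen, sufaz → sufazen) add -en.
The other patterns: stems whose last vowel is 'e' add the prefix ve-; stems whose last vowel is 'o' delete the last vowel and add -ani; stems whose last vowel is 'i' or 'u' add -um.
So kezsardar → kezsardaren.

kezsardaren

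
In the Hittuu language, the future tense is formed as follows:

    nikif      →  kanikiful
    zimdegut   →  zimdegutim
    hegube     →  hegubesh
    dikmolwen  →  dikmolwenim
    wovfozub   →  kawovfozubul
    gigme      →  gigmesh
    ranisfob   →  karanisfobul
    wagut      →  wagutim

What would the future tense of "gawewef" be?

kagaweweful

wovfozub and wagut both have last vowel 'u' yet inflect differently (kawovfozubul, wagutim), so the last vowel is not what conditions the rule; the final letter is.
"gawewef" ends in -f. The one such stem in the data (nikif → kanikiful) adds ka- … -ul around the stem, so the same rule applies.
So gawewef → kagaweweful.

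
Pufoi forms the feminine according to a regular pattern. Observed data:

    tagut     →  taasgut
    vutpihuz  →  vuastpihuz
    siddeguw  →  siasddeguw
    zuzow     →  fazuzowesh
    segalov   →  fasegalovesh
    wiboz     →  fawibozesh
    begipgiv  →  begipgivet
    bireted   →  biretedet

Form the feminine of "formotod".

"formotod" has last vowel 'o'. The stems whose last vowel is 'o' (zuzow → fazuzowesh, segalov → fasegalovesh, wiboz → fawibozesh) add fa- … -esh around the stem.
The other patterns: stems whose last vowel is 'u' insert -as- after the first vowel; stems whose last vowel is 'e' or 'i' add -et.
So formotod → faformotodesh.

faformotodesh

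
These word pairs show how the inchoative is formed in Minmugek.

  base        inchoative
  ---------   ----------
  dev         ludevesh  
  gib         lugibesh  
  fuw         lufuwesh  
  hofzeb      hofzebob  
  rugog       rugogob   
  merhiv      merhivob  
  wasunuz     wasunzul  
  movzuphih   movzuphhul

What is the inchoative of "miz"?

"miz" has 1 vowel. The stems with 1 vowel (dev → ludevesh, gib → lugibesh, fuw → lufuwesh) add lu- … -esh around the stem.
The other patterns: stems with 2 vowels add -ob; stems with 3 vowels delete the last vowel and add -ul.
So miz → lumizesh.

lumizesh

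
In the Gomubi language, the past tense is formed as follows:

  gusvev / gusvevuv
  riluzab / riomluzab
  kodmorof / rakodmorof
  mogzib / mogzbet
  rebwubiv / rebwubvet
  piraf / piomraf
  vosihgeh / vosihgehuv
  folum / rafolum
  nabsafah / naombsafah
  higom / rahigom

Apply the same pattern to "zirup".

"zirup" has last vowel 'u'. The one such stem in the data (folum → rafolum) adds the prefix ra-, so the same rule applies.
The other patterns: stems whose last vowel is 'e' add -uv; stems whose last vowel is 'a' insert -om- after the first vowel; stems whose last vowel is 'i' delete the last vowel and add -et.
So zirup → razirup.

razirup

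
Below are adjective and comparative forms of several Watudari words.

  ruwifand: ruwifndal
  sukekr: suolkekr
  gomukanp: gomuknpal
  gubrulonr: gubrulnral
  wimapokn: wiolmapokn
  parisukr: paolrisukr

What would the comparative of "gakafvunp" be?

gakafvnpal

gubrulonr and parisukr both end in -r yet inflect differently (gubrulnral, paolrisukr), so the final letter is not what conditions the rule; the second-to-last letter is.
"gakafvunp" has second-to-last letter 'n'. The stems whose second-to-last letter is 'n' (gubrulonr → gubrulnral, gomukanp → gomuknpal, ruwifand → ruwifndal) delete the last vowel and add -al.
So gakafvunp → gakafvnpal.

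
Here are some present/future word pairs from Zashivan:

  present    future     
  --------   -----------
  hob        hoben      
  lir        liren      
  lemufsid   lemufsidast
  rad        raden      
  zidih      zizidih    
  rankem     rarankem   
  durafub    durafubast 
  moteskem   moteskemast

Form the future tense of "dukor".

"dukor" has 2 vowels. The stems with 2 vowels (zidih → zizidih, rankem → rarankem) repeat the first consonant+vowel as a prefix.
The other patterns: stems with 1 vowel add -en; stems with 3 vowels add -ast.
So dukor → dudukor.

dudukor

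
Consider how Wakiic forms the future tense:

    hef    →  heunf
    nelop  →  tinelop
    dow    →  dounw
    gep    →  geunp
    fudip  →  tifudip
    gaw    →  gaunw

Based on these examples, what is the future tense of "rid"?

riund

gep and nelop both end in -p yet inflect differently (geunp, tinelop), so the final letter is not what conditions the rule; the number of vowels is.
"rid" has 1 vowel. The stems with 1 vowel (gep → geunp, hef → heunf, dow → dounw) insert -un- after the first vowel.
The other pattern: stems with 2 vowels add the prefix ti-.
So rid → riund.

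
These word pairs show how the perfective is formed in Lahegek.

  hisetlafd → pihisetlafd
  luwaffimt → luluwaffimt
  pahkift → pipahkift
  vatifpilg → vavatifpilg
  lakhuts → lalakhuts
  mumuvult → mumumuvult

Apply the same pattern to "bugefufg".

pibugefufg

pahkift and mumuvult both end in -t yet inflect differently (pipahkift, mumumuvult), so the final letter is not what conditions the rule; the second-to-last letter is.
"bugefufg" has second-to-last letter 'f'. The stems whose second-to-last letter is 'f' (hisetlafd → pihisetlafd, pahkift → pipahkift) add the prefix pi-.
The other pattern: stems whose second-to-last letter is 'l', 'm' or 't' repeat the first consonant+vowel as a prefix.
So bugefufg → pibugefufg.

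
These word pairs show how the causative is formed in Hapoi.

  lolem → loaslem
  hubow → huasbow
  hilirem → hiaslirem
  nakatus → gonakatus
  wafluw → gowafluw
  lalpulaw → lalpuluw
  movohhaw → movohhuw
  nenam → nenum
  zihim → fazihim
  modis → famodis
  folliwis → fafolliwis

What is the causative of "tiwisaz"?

hubow and wafluw both end in -w yet inflect differently (huasbow, gowafluw), so the final letter is not what conditions the rule; the last vowel is.
"tiwisaz" has last vowel 'a'. The stems whose last vowel is 'a' (lalpulaw → lalpuluw, movohhaw → movohhuw, nenam → nenum) change the last vowel to 'u'.
The other patterns: stems whose last vowel is 'e' or 'o' insert -as- after the first vowel; stems whose last vowel is 'u' add the prefix go-; stems whose last vowel is 'i' add the prefix fa-.
So tiwisaz → tiwisuz.

tiwisuz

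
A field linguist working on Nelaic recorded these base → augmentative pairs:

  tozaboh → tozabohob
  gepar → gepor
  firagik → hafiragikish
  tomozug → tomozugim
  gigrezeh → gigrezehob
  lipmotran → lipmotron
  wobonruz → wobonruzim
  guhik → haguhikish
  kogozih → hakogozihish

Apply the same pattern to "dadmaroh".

dadmarohob

kogozih and tozaboh both end in -h yet inflect differently (hakogozihish, tozabohob), so the final letter is not what conditions the rule; the last vowel is.
"dadmaroh" has last vowel 'o'. The one such stem in the data (tozaboh → tozabohob) adds -ob, so the same rule applies.
So dadmaroh → dadmarohob.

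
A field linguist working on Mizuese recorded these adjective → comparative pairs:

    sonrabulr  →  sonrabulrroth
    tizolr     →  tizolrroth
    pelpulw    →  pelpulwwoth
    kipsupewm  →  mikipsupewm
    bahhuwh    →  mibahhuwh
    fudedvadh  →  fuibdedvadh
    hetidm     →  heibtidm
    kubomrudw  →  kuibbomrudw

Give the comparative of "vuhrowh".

mivuhrowh

bahhuwh and fudedvadh both end in -h yet inflect differently (mibahhuwh, fuibdedvadh), so the final letter is not what conditions the rule; the second-to-last letter is.
"vuhrowh" has second-to-last letter 'w'. The stems whose second-to-last letter is 'w' (kipsupewm → mikipsupewm, bahhuwh → mibahhuwh) add the prefix mi-.
The other patterns: stems whose second-to-last letter is 'l' double the final consonant and add -oth; stems whose second-to-last letter is 'd' insert -ib- after the first vowel.
So vuhrowh → mivuhrowh.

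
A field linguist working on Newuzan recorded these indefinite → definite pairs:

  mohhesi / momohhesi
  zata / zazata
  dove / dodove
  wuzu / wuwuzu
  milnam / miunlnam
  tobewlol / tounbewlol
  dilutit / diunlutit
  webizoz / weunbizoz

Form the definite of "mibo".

mimibo

zata and milnam both have last vowel 'a' yet inflect differently (zazata, miunlnam), so the last vowel is not what conditions the rule; whether the stem ends in a vowel or a consonant is.
"mibo" ends in a vowel. The stems ending in a vowel (mohhesi → momohhesi, zata → zazata, dove → dodove) repeat the first consonant+vowel as a prefix.
The other pattern: stems ending in a consonant insert -un- after the first vowel.
So mibo → mimibo.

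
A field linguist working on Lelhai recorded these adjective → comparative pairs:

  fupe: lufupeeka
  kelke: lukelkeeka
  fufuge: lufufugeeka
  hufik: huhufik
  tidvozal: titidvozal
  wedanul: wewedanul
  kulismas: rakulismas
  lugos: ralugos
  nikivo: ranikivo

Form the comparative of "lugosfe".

tidvozal and kulismas both have last vowel 'a' yet inflect differently (titidvozal, rakulismas), so the last vowel is not what conditions the rule; the final letter is.
"lugosfe" ends in -e. The stems ending in -e (fupe → lufupeeka, kelke → lukelkeeka, fufuge → lufufugeeka) add lu- … -eka around the stem.
So lugosfe → lulugosfeeka.

lulugosfeeka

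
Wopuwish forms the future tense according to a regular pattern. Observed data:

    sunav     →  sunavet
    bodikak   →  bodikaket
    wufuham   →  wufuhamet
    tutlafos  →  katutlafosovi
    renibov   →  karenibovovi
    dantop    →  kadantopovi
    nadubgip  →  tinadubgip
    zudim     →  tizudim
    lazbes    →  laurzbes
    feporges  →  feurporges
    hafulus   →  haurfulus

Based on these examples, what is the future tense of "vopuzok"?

sunav and renibov both end in -v yet inflect differently (sunavet, karenibovovi), so the final letter is not what conditions the rule; the last vowel is.
"vopuzok" has last vowel 'o'. The stems whose last vowel is 'o' (tutlafos → katutlafosovi, renibov → karenibovovi, dantop → kadantopovi) add ka- … -ovi around the stem.
So vopuzok → kavopuzokovi.

kavopuzokovi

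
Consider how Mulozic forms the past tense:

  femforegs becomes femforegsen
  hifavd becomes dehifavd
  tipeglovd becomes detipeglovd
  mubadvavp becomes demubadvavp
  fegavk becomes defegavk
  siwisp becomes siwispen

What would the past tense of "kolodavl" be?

"kolodavl" has second-to-last letter 'v'. The stems whose second-to-last letter is 'v' (fegavk → defegavk, tipeglovd → detipeglovd, mubadvavp → demubadvavp) add the prefix de-.
The other pattern: stems whose second-to-last letter is 'g' or 's' add -en.
So kolodavl → dekolodavl.

dekolodavl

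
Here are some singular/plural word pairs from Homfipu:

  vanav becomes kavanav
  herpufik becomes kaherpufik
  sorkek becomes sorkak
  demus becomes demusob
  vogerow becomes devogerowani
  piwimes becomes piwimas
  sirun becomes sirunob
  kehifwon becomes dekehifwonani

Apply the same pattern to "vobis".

kehifwon and sirun both end in -n yet inflect differently (dekehifwonani, sirunob), so the final letter is not what conditions the rule; the last vowel is.
"vobis" has last vowel 'i'. The one such stem in the data (herpufik → kaherpufik) adds the prefix ka-, so the same rule applies.
So vobis → kavobis.

kavobis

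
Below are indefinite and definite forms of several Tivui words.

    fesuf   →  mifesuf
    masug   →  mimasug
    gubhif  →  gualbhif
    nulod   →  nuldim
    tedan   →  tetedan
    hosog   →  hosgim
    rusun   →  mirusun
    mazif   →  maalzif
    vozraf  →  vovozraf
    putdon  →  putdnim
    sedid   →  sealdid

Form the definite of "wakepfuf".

miwakepfuf

tedan and putdon both end in -n yet inflect differently (tetedan, putdnim), so the final letter is not what conditions the rule; the last vowel is.
"wakepfuf" has last vowel 'u'. The stems whose last vowel is 'u' (masug → mimasug, rusun → mirusun, fesuf → mifesuf) add the prefix mi-.
So wakepfuf → miwakepfuf.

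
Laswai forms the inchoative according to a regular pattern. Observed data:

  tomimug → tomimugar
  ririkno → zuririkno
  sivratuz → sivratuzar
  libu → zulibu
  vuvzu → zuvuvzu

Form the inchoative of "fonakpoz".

fonakpozar

libu and sivratuz both have last vowel 'u' yet inflect differently (zulibu, sivratuzar), so the last vowel is not what conditions the rule; whether the stem ends in a vowel or a consonant is.
"fonakpoz" ends in a consonant. The stems ending in a consonant (sivratuz → sivratuzar, tomimug → tomimugar) add -ar.
So fonakpoz → fonakpozar.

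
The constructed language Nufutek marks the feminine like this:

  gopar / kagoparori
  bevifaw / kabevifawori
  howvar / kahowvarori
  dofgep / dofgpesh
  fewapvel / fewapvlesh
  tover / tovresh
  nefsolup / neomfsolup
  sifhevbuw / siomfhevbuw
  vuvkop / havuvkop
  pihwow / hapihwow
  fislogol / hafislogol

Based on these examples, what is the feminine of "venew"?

venwesh

gopar and tover both end in -r yet inflect differently (kagoparori, tovresh), so the final letter is not what conditions the rule; the last vowel is.
"venew" has last vowel 'e'. The stems whose last vowel is 'e' (dofgep → dofgpesh, fewapvel → fewapvlesh, tover → tovresh) delete the last vowel and add -esh.
So venew → venwesh.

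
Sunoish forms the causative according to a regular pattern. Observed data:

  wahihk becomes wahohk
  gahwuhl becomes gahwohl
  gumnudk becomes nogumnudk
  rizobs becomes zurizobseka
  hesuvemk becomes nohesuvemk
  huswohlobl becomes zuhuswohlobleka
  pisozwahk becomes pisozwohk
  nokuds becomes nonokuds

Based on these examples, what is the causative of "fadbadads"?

"fadbadads" has second-to-last letter 'd'. The stems whose second-to-last letter is 'd' (gumnudk → nogumnudk, nokuds → nonokuds) add the prefix no-.
So fadbadads → nofadbadads.

nofadbadads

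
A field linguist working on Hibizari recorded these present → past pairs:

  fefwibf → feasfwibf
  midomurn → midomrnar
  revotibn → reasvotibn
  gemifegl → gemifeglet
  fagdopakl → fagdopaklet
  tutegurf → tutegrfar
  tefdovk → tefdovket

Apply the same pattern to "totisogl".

revotibn and midomurn both end in -n yet inflect differently (reasvotibn, midomrnar), so the final letter is not what conditions the rule; the second-to-last letter is.
"totisogl" has second-to-last letter 'g'. The one such stem in the data (gemifegl → gemifeglet) adds -et, so the same rule applies.
So totisogl → totisoglet.

totisoglet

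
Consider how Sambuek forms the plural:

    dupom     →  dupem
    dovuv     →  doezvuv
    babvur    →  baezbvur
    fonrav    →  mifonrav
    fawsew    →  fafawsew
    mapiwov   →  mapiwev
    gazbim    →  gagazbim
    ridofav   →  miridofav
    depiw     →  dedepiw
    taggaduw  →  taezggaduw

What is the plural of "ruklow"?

ruklew

fonrav and mapiwov both end in -v yet inflect differently (mifonrav, mapiwev), so the final letter is not what conditions the rule; the last vowel is.
"ruklow" has last vowel 'o'. The stems whose last vowel is 'o' (dupom → dupem, mapiwov → mapiwev) change the last vowel to 'e'.
The other patterns: stems whose last vowel is 'a' add the prefix mi-; stems whose last vowel is 'u' insert -ez- after the first vowel; stems whose last vowel is 'e' or 'i' repeat the first consonant+vowel as a prefix.
So ruklow → ruklew.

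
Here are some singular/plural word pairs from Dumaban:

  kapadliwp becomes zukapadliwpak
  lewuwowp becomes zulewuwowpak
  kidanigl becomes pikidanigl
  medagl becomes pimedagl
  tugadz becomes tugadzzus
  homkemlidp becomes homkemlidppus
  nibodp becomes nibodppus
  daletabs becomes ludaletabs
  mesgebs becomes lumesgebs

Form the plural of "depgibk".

kapadliwp and homkemlidp both end in -p yet inflect differently (zukapadliwpak, homkemlidppus), so the final letter is not what conditions the rule; the second-to-last letter is.
"depgibk" has second-to-last letter 'b'. The stems whose second-to-last letter is 'b' (daletabs → ludaletabs, mesgebs → lumesgebs) add the prefix lu-.
So depgibk → ludepgibk.

ludepgibk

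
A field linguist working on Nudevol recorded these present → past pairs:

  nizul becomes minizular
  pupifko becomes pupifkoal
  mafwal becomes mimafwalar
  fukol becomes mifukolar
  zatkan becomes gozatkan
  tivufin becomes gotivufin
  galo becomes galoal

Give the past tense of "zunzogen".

gozunzogen

"zunzogen" ends in -n. The stems ending in -n (tivufin → gotivufin, zatkan → gozatkan) add the prefix go-.
So zunzogen → gozunzogen.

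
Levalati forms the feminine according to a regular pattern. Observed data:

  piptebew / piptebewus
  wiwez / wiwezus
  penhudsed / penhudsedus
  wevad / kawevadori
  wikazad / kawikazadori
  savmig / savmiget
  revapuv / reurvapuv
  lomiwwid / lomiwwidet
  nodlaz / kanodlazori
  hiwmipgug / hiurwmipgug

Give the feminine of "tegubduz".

penhudsed and lomiwwid both end in -d yet inflect differently (penhudsedus, lomiwwidet), so the final letter is not what conditions the rule; the last vowel is.
"tegubduz" has last vowel 'u'. The stems whose last vowel is 'u' (hiwmipgug → hiurwmipgug, revapuv → reurvapuv) insert -ur- after the first vowel.
The other patterns: stems whose last vowel is 'e' add -us; stems whose last vowel is 'i' add -et; stems whose last vowel is 'a' add ka- … -ori around the stem.
So tegubduz → teurgubduz.

teurgubduz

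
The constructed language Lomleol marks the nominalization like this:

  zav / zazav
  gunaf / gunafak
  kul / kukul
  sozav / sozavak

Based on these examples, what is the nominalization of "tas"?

"tas" has 1 vowel. The stems with 1 vowel (kul → kukul, zav → zazav) repeat the first consonant+vowel as a prefix.
The other pattern: stems with 2 vowels add -ak.
So tas → tatas.

tatas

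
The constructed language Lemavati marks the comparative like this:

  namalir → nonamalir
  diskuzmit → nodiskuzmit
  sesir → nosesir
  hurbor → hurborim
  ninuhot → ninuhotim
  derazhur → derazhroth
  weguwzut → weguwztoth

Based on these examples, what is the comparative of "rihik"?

namalir and hurbor both end in -r yet inflect differently (nonamalir, hurborim), so the final letter is not what conditions the rule; the last vowel is.
"rihik" has last vowel 'i'. The stems whose last vowel is 'i' (namalir → nonamalir, diskuzmit → nodiskuzmit, sesir → nosesir) add the prefix no-.
So rihik → norihik.

norihik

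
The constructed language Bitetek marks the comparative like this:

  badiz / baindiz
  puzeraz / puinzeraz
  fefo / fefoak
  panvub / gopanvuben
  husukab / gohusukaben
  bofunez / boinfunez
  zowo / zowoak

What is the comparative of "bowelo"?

husukab and puzeraz both have last vowel 'a' yet inflect differently (gohusukaben, puinzeraz), so the last vowel is not what conditions the rule; the final letter is.
"bowelo" ends in -o. The stems ending in -o (fefo → fefoak, zowo → zowoak) add -ak.
So bowelo → boweloak.

boweloak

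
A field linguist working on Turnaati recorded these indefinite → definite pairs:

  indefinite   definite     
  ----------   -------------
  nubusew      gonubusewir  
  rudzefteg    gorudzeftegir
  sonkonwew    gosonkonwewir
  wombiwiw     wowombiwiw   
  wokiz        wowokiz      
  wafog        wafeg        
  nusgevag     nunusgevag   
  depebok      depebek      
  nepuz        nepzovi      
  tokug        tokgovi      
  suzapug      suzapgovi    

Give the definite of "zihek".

gozihekir

"zihek" has last vowel 'e'. The stems whose last vowel is 'e' (nubusew → gonubusewir, rudzefteg → gorudzeftegir, sonkonwew → gosonkonwewir) add go- … -ir around the stem.
So zihek → gozihekir.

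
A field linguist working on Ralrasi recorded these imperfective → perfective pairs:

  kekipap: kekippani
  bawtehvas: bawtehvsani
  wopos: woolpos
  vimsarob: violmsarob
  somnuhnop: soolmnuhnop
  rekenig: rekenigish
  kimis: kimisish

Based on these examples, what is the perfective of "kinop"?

kiolnop

bawtehvas and wopos both end in -s yet inflect differently (bawtehvsani, woolpos), so the final letter is not what conditions the rule; the last vowel is.
"kinop" has last vowel 'o'. The stems whose last vowel is 'o' (wopos → woolpos, vimsarob → violmsarob, somnuhnop → soolmnuhnop) insert -ol- after the first vowel.
The other patterns: stems whose last vowel is 'a' delete the last vowel and add -ani; stems whose last vowel is 'i' add -ish.
So kinop → kiolnop.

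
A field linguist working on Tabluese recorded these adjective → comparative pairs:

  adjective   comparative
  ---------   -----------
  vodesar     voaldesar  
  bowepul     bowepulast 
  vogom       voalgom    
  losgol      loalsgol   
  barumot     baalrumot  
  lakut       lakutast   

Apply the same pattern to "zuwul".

"zuwul" has last vowel 'u'. The stems whose last vowel is 'u' (bowepul → bowepulast, lakut → lakutast) add -ast.
The other pattern: stems whose last vowel is 'a' or 'o' insert -al- after the first vowel.
So zuwul → zuwulast.

zuwulast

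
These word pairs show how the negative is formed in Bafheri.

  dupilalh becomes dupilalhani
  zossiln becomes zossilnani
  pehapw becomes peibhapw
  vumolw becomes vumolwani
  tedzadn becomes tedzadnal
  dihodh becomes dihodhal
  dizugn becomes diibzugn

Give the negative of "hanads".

hanadsal

tedzadn and zossiln both end in -n yet inflect differently (tedzadnal, zossilnani), so the final letter is not what conditions the rule; the second-to-last letter is.
"hanads" has second-to-last letter 'd'. The stems whose second-to-last letter is 'd' (dihodh → dihodhal, tedzadn → tedzadnal) add -al.
So hanads → hanadsal.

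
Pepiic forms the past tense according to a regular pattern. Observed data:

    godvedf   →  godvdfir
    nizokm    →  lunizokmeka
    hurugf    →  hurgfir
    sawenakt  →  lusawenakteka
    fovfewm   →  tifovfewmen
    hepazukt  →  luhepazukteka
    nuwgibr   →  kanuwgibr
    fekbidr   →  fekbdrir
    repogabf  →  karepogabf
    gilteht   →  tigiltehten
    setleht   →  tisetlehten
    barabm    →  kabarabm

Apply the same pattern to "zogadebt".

kazogadebt

"zogadebt" has second-to-last letter 'b'. The stems whose second-to-last letter is 'b' (barabm → kabarabm, nuwgibr → kanuwgibr, repogabf → karepogabf) add the prefix ka-.
So zogadebt → kazogadebt.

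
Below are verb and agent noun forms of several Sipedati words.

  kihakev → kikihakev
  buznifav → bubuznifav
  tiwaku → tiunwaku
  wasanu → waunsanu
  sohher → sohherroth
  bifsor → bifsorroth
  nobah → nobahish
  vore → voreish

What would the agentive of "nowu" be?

kihakev and sohher both have last vowel 'e' yet inflect differently (kikihakev, sohherroth), so the last vowel is not what conditions the rule; the final letter is.
"nowu" ends in -u. The stems ending in -u (tiwaku → tiunwaku, wasanu → waunsanu) insert -un- after the first vowel.
The other patterns: stems ending in -v repeat the first consonant+vowel as a prefix; stems ending in -r double the final consonant and add -oth; stems ending in -e or -h add -ish.
So nowu → nounwu.

nounwu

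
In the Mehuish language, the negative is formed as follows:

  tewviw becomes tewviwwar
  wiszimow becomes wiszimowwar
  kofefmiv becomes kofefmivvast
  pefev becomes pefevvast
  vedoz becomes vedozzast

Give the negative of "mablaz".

mablazzast

"mablaz" ends in -z. The one such stem in the data (vedoz → vedozzast) doubles the final consonant and adds -ast (as do kofefmiv, pefev), so the same rule applies.
So mablaz → mablazzast.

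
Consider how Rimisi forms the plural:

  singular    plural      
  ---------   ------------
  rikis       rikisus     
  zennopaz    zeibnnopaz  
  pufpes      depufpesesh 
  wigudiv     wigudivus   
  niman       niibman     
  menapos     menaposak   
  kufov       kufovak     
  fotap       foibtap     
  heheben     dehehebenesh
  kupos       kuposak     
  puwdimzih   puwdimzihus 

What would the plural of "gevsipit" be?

menapos and pufpes both end in -s yet inflect differently (menaposak, depufpesesh), so the final letter is not what conditions the rule; the last vowel is.
"gevsipit" has last vowel 'i'. The stems whose last vowel is 'i' (wigudiv → wigudivus, rikis → rikisus, puwdimzih → puwdimzihus) add -us.
The other patterns: stems whose last vowel is 'o' add -ak; stems whose last vowel is 'e' add de- … -esh around the stem; stems whose last vowel is 'a' insert -ib- after the first vowel.
So gevsipit → gevsipitus.

gevsipitus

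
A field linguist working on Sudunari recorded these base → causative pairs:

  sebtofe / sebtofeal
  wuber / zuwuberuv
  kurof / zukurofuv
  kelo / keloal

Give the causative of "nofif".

"nofif" ends in a consonant. The stems ending in a consonant (kurof → zukurofuv, wuber → zuwuberuv) add zu- … -uv around the stem.
The other pattern: stems ending in a vowel add -al.
So nofif → zunofifuv.

zunofifuv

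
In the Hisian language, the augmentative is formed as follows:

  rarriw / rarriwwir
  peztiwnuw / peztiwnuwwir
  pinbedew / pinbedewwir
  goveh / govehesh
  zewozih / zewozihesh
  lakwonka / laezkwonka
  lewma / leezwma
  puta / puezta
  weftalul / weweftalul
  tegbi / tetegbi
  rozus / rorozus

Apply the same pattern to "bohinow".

"bohinow" ends in -w. The stems ending in -w (rarriw → rarriwwir, peztiwnuw → peztiwnuwwir, pinbedew → pinbedewwir) double the final consonant and add -ir.
So bohinow → bohinowwir.

bohinowwir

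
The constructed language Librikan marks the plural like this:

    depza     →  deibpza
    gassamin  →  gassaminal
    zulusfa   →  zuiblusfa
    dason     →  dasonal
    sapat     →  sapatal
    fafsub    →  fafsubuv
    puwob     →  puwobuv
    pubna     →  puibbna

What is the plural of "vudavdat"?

vudavdatal

depza and sapat both have last vowel 'a' yet inflect differently (deibpza, sapatal), so the last vowel is not what conditions the rule; the final letter is.
"vudavdat" ends in -t. The one such stem in the data (sapat → sapatal) adds -al, so the same rule applies.
So vudavdat → vudavdatal.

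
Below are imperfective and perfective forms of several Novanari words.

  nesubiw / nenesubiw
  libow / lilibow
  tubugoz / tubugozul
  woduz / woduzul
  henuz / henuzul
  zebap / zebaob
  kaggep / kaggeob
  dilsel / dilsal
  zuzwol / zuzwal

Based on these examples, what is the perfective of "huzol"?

huzal

"huzol" ends in -l. The stems ending in -l (dilsel → dilsal, zuzwol → zuzwal) change the last vowel to 'a'.
The other patterns: stems ending in -w repeat the first consonant+vowel as a prefix; stems ending in -z add -ul; stems ending in -p drop the final letter and add -ob.
So huzol → huzal.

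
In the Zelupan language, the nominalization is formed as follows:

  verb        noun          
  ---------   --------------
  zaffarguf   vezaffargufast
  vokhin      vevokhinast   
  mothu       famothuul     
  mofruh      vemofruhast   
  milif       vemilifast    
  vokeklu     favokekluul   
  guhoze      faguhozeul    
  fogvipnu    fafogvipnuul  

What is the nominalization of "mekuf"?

vemekufast

mothu and zaffarguf both have last vowel 'u' yet inflect differently (famothuul, vezaffargufast), so the last vowel is not what conditions the rule; whether the stem ends in a vowel or a consonant is.
"mekuf" ends in a consonant. The stems ending in a consonant (vokhin → vevokhinast, zaffarguf → vezaffargufast, mofruh → vemofruhast) add ve- … -ast around the stem.
The other pattern: stems ending in a vowel add fa- … -ul around the stem.
So mekuf → vemekufast.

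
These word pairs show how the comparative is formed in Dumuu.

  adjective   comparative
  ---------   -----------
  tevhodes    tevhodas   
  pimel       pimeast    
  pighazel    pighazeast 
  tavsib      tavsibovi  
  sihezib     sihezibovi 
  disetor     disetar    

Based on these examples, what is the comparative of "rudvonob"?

rudvonobovi

pimel and tevhodes both have last vowel 'e' yet inflect differently (pimeast, tevhodas), so the last vowel is not what conditions the rule; the final letter is.
"rudvonob" ends in -b. The stems ending in -b (tavsib → tavsibovi, sihezib → sihezibovi) add -ovi.
So rudvonob → rudvonobovi.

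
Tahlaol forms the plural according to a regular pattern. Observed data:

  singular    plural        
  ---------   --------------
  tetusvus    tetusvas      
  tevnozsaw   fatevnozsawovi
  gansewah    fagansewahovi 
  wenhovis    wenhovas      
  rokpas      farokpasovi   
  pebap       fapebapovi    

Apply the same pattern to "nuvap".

rokpas and wenhovis both end in -s yet inflect differently (farokpasovi, wenhovas), so the final letter is not what conditions the rule; the last vowel is.
"nuvap" has last vowel 'a'. The stems whose last vowel is 'a' (tevnozsaw → fatevnozsawovi, gansewah → fagansewahovi, pebap → fapebapovi) add fa- … -ovi around the stem.
So nuvap → fanuvapovi.

fanuvapovi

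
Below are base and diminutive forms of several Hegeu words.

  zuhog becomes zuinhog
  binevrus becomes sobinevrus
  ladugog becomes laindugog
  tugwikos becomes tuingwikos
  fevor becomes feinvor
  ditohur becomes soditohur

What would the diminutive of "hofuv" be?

sohofuv

fevor and ditohur both end in -r yet inflect differently (feinvor, soditohur), so the final letter is not what conditions the rule; the last vowel is.
"hofuv" has last vowel 'u'. The stems whose last vowel is 'u' (ditohur → soditohur, binevrus → sobinevrus) add the prefix so-.
The other pattern: stems whose last vowel is 'o' insert -in- after the first vowel.
So hofuv → sohofuv.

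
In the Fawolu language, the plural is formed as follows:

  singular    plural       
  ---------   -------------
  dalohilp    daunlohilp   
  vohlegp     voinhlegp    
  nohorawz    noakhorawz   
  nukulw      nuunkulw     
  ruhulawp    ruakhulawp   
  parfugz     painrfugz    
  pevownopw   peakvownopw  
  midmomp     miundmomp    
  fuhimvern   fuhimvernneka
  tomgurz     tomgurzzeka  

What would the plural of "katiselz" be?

kauntiselz

tomgurz and parfugz both end in -z yet inflect differently (tomgurzzeka, painrfugz), so the final letter is not what conditions the rule; the second-to-last letter is.
"katiselz" has second-to-last letter 'l'. The stems whose second-to-last letter is 'l' (dalohilp → daunlohilp, nukulw → nuunkulw) insert -un- after the first vowel.
So katiselz → kauntiselz.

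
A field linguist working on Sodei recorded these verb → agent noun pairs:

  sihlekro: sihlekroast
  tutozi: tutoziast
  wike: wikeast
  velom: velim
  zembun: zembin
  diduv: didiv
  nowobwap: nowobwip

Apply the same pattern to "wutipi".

"wutipi" ends in a vowel. The stems ending in a vowel (sihlekro → sihlekroast, tutozi → tutoziast, wike → wikeast) add -ast.
So wutipi → wutipiast.

wutipiast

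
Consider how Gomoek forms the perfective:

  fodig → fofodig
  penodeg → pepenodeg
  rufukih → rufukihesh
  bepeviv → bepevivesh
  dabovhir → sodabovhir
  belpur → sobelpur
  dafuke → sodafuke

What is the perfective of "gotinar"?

sogotinar

fodig and rufukih both have last vowel 'i' yet inflect differently (fofodig, rufukihesh), so the last vowel is not what conditions the rule; the final letter is.
"gotinar" ends in -r. The stems ending in -r (dabovhir → sodabovhir, belpur → sobelpur) add the prefix so-.
The other patterns: stems ending in -g repeat the first consonant+vowel as a prefix; stems ending in -h or -v add -esh.
So gotinar → sogotinar.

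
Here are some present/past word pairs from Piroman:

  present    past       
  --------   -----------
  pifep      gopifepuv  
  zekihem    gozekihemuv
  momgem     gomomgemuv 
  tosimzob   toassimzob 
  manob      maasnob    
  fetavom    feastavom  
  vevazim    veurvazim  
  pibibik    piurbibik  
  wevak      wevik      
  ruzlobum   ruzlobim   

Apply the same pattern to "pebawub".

"pebawub" has last vowel 'u'. The one such stem in the data (ruzlobum → ruzlobim) changes the last vowel to 'i' (as does wevak), so the same rule applies.
The other patterns: stems whose last vowel is 'e' add go- … -uv around the stem; stems whose last vowel is 'o' insert -as- after the first vowel; stems whose last vowel is 'i' insert -ur- after the first vowel.
So pebawub → pebawib.

pebawib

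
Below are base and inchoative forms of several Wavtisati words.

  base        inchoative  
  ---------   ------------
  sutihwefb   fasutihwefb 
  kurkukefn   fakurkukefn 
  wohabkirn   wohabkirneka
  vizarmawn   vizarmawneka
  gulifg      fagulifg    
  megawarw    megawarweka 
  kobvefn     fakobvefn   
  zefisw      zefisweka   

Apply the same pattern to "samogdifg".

"samogdifg" has second-to-last letter 'f'. The stems whose second-to-last letter is 'f' (gulifg → fagulifg, sutihwefb → fasutihwefb, kurkukefn → fakurkukefn) add the prefix fa-.
So samogdifg → fasamogdifg.

fasamogdifg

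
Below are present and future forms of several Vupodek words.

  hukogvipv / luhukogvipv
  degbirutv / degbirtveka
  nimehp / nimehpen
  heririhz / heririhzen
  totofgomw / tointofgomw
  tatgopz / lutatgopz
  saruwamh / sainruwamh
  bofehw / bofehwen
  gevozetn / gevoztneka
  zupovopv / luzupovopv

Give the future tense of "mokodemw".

moinkodemw

"mokodemw" has second-to-last letter 'm'. The stems whose second-to-last letter is 'm' (saruwamh → sainruwamh, totofgomw → tointofgomw) insert -in- after the first vowel.
So mokodemw → moinkodemw.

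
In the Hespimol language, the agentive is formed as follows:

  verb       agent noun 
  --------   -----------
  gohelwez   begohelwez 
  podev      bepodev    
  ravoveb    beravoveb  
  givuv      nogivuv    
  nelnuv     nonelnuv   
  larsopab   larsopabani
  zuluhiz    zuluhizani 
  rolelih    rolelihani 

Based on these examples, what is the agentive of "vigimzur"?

podev and givuv both end in -v yet inflect differently (bepodev, nogivuv), so the final letter is not what conditions the rule; the last vowel is.
"vigimzur" has last vowel 'u'. The stems whose last vowel is 'u' (givuv → nogivuv, nelnuv → nonelnuv) add the prefix no-.
So vigimzur → novigimzur.

novigimzur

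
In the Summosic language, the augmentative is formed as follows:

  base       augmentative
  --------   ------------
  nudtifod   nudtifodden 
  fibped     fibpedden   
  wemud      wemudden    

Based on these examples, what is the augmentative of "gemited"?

Every pair shown (nudtifod → nudtifodden, fibped → fibpedden, wemud → wemudden) follows the same rule: double the final consonant and add -en.
So gemited → gemitedden.

gemitedden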